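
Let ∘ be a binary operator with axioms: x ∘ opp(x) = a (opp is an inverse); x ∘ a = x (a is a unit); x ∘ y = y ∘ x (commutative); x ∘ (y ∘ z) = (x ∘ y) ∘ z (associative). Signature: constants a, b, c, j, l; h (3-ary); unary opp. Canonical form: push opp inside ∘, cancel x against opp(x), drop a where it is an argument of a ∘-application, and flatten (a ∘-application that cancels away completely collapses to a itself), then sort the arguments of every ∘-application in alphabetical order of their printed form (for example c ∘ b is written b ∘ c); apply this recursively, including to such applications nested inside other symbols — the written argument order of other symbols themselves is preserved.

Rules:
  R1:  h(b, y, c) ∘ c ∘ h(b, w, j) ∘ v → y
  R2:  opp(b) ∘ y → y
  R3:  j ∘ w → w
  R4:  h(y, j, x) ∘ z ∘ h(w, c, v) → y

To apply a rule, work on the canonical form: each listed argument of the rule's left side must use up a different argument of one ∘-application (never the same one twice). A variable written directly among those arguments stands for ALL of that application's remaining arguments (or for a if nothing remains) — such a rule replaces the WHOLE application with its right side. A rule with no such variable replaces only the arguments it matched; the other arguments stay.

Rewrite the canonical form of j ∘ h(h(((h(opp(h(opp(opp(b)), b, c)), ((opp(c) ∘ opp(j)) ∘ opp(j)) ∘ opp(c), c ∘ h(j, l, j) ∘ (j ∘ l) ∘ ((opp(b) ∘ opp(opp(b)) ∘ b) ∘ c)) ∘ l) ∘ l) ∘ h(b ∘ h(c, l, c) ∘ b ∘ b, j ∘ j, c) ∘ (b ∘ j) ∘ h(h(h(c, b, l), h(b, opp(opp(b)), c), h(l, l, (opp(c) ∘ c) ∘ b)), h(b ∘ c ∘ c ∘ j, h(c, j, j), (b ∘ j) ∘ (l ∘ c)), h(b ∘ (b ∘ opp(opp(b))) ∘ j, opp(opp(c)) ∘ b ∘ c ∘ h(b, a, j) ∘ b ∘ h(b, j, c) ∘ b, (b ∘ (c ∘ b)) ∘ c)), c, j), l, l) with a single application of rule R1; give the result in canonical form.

Answer: h(h(b ∘ h(b ∘ b ∘ b ∘ h(c, l, c), j ∘ j, c) ∘ h(h(h(c, b, l), h(b, b, c), h(l, l, b)), h(b ∘ c ∘ c ∘ j, h(c, j, j), b ∘ c ∘ j ∘ l), h(b ∘ b ∘ b ∘ j, j, b ∘ b ∘ c ∘ c)) ∘ h(opp(h(b, b, c)), opp(c) ∘ opp(c) ∘ opp(j) ∘ opp(j), b ∘ c ∘ c ∘ h(j, l, j) ∘ j ∘ l) ∘ j ∘ l ∘ l, c, j), l, l) ∘ j

Derivation:
Canonical form:  h(h(b ∘ h(b ∘ b ∘ b ∘ h(c, l, c), j ∘ j, c) ∘ h(h(h(c, b, l), h(b, b, c), h(l, l, b)), h(b ∘ c ∘ c ∘ j, h(c, j, j), b ∘ c ∘ j ∘ l), h(b ∘ b ∘ b ∘ j, b ∘ b ∘ b ∘ c ∘ c ∘ h(b, a, j) ∘ h(b, j, c), b ∘ b ∘ c ∘ c)) ∘ h(opp(h(b, b, c)), opp(c) ∘ opp(c) ∘ opp(j) ∘ opp(j), b ∘ c ∘ c ∘ h(j, l, j) ∘ j ∘ l) ∘ j ∘ l ∘ l, c, j), l, l) ∘ j
Apply R1:  consuming c, h(b, a, j), h(b, j, c);  v := b ∘ b ∘ b ∘ c, w := a, y := j
The extension variable absorbs all remaining arguments, so the whole application is rewritten.
New term:  h(h(b ∘ h(b ∘ b ∘ b ∘ h(c, l, c), j ∘ j, c) ∘ h(h(h(c, b, l), h(b, b, c), h(l, l, b)), h(b ∘ c ∘ c ∘ j, h(c, j, j), b ∘ c ∘ j ∘ l), h(b ∘ b ∘ b ∘ j, j, b ∘ b ∘ c ∘ c)) ∘ h(opp(h(b, b, c)), opp(c) ∘ opp(c) ∘ opp(j) ∘ opp(j), b ∘ c ∘ c ∘ h(j, l, j) ∘ j ∘ l) ∘ j ∘ l ∘ l, c, j), l, l) ∘ j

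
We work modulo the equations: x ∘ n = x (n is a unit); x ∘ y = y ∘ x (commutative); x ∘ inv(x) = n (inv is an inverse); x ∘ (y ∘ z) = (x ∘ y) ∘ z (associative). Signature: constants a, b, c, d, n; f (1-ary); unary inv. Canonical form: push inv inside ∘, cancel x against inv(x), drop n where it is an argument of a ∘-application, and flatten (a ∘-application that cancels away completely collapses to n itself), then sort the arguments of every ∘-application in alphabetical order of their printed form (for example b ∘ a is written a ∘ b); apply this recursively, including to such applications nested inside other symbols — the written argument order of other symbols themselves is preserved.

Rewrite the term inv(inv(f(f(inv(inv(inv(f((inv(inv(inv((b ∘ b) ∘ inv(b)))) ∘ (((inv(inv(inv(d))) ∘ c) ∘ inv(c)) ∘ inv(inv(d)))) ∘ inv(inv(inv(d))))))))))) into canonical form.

Push inv inside:  distribute inv over ∘ and collapse double inv
Collect:  f(f(inv(f(inv(b) ∘ inv(d)))))

Answer: f(f(inv(f(inv(b) ∘ inv(d)))))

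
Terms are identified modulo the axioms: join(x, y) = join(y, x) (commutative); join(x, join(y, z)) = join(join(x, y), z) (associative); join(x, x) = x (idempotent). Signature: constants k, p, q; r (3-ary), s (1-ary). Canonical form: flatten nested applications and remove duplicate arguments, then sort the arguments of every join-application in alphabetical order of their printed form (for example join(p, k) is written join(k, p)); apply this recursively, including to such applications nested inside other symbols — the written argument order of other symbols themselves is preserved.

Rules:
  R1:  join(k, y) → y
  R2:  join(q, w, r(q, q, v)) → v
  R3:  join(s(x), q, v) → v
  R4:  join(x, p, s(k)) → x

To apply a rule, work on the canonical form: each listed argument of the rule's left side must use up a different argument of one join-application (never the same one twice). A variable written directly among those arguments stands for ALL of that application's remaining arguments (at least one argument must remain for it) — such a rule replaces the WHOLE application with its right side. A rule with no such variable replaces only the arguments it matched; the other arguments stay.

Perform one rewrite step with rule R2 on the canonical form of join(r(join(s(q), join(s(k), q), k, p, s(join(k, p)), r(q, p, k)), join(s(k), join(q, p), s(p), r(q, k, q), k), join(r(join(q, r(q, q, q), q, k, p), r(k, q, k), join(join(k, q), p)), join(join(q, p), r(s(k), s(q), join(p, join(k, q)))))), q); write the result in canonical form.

Canonical form:  join(q, r(join(k, p, q, r(q, p, k), s(join(k, p)), s(k), s(q)), join(k, p, q, r(q, k, q), s(k), s(p)), join(p, q, r(join(k, p, q, r(q, q, q)), r(k, q, k), join(k, p, q)), r(s(k), s(q), join(k, p, q)))))
Match R2:  consume q, r(q, q, q);  v := q, w := join(k, p)
The variable takes the whole remainder — replace the entire application.
New term:  join(q, r(join(k, p, q, r(q, p, k), s(join(k, p)), s(k), s(q)), join(k, p, q, r(q, k, q), s(k), s(p)), join(p, q, r(q, r(k, q, k), join(k, p, q)), r(s(k), s(q), join(k, p, q)))))

Answer: join(q, r(join(k, p, q, r(q, p, k), s(join(k, p)), s(k), s(q)), join(k, p, q, r(q, k, q), s(k), s(p)), join(p, q, r(q, r(k, q, k), join(k, p, q)), r(s(k), s(q), join(k, p, q)))))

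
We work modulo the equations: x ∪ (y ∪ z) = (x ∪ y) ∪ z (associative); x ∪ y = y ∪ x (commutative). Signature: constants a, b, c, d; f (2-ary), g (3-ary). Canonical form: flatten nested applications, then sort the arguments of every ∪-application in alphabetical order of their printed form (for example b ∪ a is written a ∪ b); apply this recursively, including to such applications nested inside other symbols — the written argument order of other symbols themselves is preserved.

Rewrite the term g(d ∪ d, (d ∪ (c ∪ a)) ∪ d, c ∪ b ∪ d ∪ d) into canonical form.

Answer: g(d ∪ d, a ∪ c ∪ d ∪ d, b ∪ c ∪ d ∪ d)

Derivation:
Descend into:  (d ∪ (c ∪ a)) ∪ d
Flatten:  d ∪ c ∪ a ∪ d
Sort:  a ∪ c ∪ d ∪ d
Reassemble:  g(d ∪ d, a ∪ c ∪ d ∪ d, b ∪ c ∪ d ∪ d)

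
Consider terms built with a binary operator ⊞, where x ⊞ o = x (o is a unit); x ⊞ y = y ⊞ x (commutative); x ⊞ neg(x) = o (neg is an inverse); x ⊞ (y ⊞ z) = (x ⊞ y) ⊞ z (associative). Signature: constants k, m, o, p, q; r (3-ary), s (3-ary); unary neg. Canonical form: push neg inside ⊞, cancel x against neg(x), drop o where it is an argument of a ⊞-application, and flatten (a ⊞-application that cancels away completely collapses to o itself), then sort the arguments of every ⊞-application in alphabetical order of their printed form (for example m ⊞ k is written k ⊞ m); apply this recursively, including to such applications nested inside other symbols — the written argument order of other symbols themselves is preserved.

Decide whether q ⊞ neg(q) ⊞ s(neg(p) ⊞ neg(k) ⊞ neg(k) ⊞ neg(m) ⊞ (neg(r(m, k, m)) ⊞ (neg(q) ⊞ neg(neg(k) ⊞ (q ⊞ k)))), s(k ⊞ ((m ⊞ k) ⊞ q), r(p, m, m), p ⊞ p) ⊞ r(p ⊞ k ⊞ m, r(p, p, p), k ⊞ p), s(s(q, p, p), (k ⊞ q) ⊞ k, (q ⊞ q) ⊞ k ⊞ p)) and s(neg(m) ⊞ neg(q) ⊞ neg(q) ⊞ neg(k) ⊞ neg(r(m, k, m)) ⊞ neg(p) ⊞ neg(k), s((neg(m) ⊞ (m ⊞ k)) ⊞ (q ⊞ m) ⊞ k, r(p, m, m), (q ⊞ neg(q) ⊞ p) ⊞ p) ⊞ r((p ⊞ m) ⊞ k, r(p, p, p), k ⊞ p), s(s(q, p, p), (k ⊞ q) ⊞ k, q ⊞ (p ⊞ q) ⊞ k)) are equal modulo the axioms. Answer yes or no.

Answer: yes — both canonical forms are s(neg(k) ⊞ neg(k) ⊞ neg(m) ⊞ neg(p) ⊞ neg(q) ⊞ neg(q) ⊞ neg(r(m, k, m)), r(k ⊞ m ⊞ p, r(p, p, p), k ⊞ p) ⊞ s(k ⊞ k ⊞ m ⊞ q, r(p, m, m), p ⊞ p), s(s(q, p, p), k ⊞ k ⊞ q, k ⊞ p ⊞ q ⊞ q))

Derivation:
Left:  q ⊞ neg(q) ⊞ s(neg(p) ⊞ neg(k) ⊞ neg(k) ⊞ neg(m) ⊞ (neg(r(m, k, m)) ⊞ (neg(q) ⊞ neg(neg(k) ⊞ (q ⊞ k)))), s(k ⊞ ((m ⊞ k) ⊞ q), r(p, m, m), p ⊞ p) ⊞ r(p ⊞ k ⊞ m, r(p, p, p), k ⊞ p), s(s(q, p, p), (k ⊞ q) ⊞ k, (q ⊞ q) ⊞ k ⊞ p))
  Push neg inside:  distribute neg over ⊞ and collapse double neg
  Cancel inverse pairs:  q cancels
  Combine occurrences:  s(neg(k) ⊞ neg(k) ⊞ neg(m) ⊞ neg(p) ⊞ neg(q) ⊞ neg(q) ⊞ neg(r(m, k, m)), r(k ⊞ m ⊞ p, r(p, p, p), k ⊞ p) ⊞ s(k ⊞ k ⊞ m ⊞ q, r(p, m, m), p ⊞ p), s(s(q, p, p), k ⊞ k ⊞ q, k ⊞ p ⊞ q ⊞ q))
Right:  s(neg(m) ⊞ neg(q) ⊞ neg(q) ⊞ neg(k) ⊞ neg(r(m, k, m)) ⊞ neg(p) ⊞ neg(k), s((neg(m) ⊞ (m ⊞ k)) ⊞ (q ⊞ m) ⊞ k, r(p, m, m), (q ⊞ neg(q) ⊞ p) ⊞ p) ⊞ r((p ⊞ m) ⊞ k, r(p, p, p), k ⊞ p), s(s(q, p, p), (k ⊞ q) ⊞ k, q ⊞ (p ⊞ q) ⊞ k))
  Focus inside:  s((neg(m) ⊞ (m ⊞ k)) ⊞ (q ⊞ m) ⊞ k, r(p, m, m), (q ⊞ neg(q) ⊞ p) ⊞ p) ⊞ r((p ⊞ m) ⊞ k, r(p, p, p), k ⊞ p)
  Combine occurrences:  s(k ⊞ k ⊞ m ⊞ q, r(p, m, m), p ⊞ p) ⊞ r(k ⊞ m ⊞ p, r(p, p, p), k ⊞ p)
  Sort:  r(k ⊞ m ⊞ p, r(p, p, p), k ⊞ p) ⊞ s(k ⊞ k ⊞ m ⊞ q, r(p, m, m), p ⊞ p)
  Put back:  s(neg(k) ⊞ neg(k) ⊞ neg(m) ⊞ neg(p) ⊞ neg(q) ⊞ neg(q) ⊞ neg(r(m, k, m)), r(k ⊞ m ⊞ p, r(p, p, p), k ⊞ p) ⊞ s(k ⊞ k ⊞ m ⊞ q, r(p, m, m), p ⊞ p), s(s(q, p, p), k ⊞ k ⊞ q, k ⊞ p ⊞ q ⊞ q))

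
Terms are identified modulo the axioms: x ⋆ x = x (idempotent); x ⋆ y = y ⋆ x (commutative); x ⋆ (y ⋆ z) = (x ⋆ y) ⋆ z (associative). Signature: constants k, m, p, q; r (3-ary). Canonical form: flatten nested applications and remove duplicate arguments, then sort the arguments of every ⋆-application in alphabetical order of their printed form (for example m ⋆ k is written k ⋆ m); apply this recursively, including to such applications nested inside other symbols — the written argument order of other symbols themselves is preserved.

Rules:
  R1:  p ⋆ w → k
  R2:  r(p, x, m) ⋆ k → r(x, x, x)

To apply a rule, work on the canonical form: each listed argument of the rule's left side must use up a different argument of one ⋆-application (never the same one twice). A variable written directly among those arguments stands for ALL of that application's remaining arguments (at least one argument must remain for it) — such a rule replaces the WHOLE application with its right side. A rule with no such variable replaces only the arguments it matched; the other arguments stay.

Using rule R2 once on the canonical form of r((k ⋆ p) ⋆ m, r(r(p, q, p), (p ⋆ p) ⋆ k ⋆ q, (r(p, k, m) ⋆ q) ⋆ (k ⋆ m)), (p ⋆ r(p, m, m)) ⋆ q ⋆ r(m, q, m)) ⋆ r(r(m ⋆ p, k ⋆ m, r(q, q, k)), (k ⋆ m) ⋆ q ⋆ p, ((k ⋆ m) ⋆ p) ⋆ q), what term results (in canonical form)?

Answer: r(k ⋆ m ⋆ p, r(r(p, q, p), k ⋆ p ⋆ q, m ⋆ q ⋆ r(k, k, k)), p ⋆ q ⋆ r(m, q, m) ⋆ r(p, m, m)) ⋆ r(r(m ⋆ p, k ⋆ m, r(q, q, k)), k ⋆ m ⋆ p ⋆ q, k ⋆ m ⋆ p ⋆ q)

Derivation:
Canonical form:  r(k ⋆ m ⋆ p, r(r(p, q, p), k ⋆ p ⋆ q, k ⋆ m ⋆ q ⋆ r(p, k, m)), p ⋆ q ⋆ r(m, q, m) ⋆ r(p, m, m)) ⋆ r(r(m ⋆ p, k ⋆ m, r(q, q, k)), k ⋆ m ⋆ p ⋆ q, k ⋆ m ⋆ p ⋆ q)
Match R2:  consume k, r(p, k, m);  x := k
Giving:  r(k ⋆ m ⋆ p, r(r(p, q, p), k ⋆ p ⋆ q, m ⋆ q ⋆ r(k, k, k)), p ⋆ q ⋆ r(m, q, m) ⋆ r(p, m, m)) ⋆ r(r(m ⋆ p, k ⋆ m, r(q, q, k)), k ⋆ m ⋆ p ⋆ q, k ⋆ m ⋆ p ⋆ q)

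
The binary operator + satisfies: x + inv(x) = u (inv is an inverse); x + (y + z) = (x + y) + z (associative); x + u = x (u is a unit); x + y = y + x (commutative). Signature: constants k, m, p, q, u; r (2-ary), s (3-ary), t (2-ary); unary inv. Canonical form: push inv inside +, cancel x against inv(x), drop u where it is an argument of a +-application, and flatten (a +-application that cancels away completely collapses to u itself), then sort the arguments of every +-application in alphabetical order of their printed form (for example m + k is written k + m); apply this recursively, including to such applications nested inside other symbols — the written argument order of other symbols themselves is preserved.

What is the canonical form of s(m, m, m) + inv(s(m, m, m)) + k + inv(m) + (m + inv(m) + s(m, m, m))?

Combine occurrences:  s(m, m, m) + k + inv(m)
Sort arguments:  inv(m) + k + s(m, m, m)

Answer: inv(m) + k + s(m, m, m)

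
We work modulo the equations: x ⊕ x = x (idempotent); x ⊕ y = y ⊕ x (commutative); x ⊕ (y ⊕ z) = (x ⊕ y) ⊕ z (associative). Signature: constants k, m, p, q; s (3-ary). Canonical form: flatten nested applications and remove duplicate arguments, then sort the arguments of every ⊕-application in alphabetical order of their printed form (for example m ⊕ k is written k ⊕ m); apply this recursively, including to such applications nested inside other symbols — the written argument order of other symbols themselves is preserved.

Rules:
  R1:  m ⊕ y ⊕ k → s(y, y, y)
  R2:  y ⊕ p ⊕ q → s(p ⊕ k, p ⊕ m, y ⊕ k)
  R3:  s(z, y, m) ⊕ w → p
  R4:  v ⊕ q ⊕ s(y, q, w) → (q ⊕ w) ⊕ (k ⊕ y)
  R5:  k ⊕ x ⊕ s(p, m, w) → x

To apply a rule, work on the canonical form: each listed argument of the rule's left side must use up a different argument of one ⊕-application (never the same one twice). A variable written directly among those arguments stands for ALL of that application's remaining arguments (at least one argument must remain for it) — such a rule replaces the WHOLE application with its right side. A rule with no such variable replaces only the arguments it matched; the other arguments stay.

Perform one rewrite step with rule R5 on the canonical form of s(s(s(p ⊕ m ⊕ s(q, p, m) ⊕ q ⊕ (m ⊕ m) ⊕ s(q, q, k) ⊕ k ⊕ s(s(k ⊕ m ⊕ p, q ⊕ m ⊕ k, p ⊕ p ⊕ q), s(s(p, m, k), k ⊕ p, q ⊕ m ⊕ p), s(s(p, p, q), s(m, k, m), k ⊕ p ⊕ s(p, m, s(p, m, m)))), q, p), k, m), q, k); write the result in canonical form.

Answer: s(s(s(k ⊕ m ⊕ p ⊕ q ⊕ s(q, p, m) ⊕ s(q, q, k) ⊕ s(s(k ⊕ m ⊕ p, k ⊕ m ⊕ q, p ⊕ q), s(s(p, m, k), k ⊕ p, m ⊕ p ⊕ q), s(s(p, p, q), s(m, k, m), p)), q, p), k, m), q, k)

Derivation:
Canonical form:  s(s(s(k ⊕ m ⊕ p ⊕ q ⊕ s(q, p, m) ⊕ s(q, q, k) ⊕ s(s(k ⊕ m ⊕ p, k ⊕ m ⊕ q, p ⊕ q), s(s(p, m, k), k ⊕ p, m ⊕ p ⊕ q), s(s(p, p, q), s(m, k, m), k ⊕ p ⊕ s(p, m, s(p, m, m)))), q, p), k, m), q, k)
R5 matches:  uses k, s(p, m, s(p, m, m));  w := s(p, m, m), x := p
Every leftover argument binds to the variable; the entire application is replaced.
Result:  s(s(s(k ⊕ m ⊕ p ⊕ q ⊕ s(q, p, m) ⊕ s(q, q, k) ⊕ s(s(k ⊕ m ⊕ p, k ⊕ m ⊕ q, p ⊕ q), s(s(p, m, k), k ⊕ p, m ⊕ p ⊕ q), s(s(p, p, q), s(m, k, m), p)), q, p), k, m), q, k)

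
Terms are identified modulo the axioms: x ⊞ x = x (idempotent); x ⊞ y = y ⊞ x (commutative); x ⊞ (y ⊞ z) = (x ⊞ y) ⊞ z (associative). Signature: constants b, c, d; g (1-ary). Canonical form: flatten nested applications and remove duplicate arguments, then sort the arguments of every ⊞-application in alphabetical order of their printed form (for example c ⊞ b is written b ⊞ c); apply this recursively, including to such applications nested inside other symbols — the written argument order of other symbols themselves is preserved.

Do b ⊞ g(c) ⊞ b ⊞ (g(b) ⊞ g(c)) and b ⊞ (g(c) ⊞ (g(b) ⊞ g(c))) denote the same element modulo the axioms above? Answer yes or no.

Left:  b ⊞ g(c) ⊞ b ⊞ (g(b) ⊞ g(c))
  Un-nest:  b ⊞ g(c) ⊞ b ⊞ g(b) ⊞ g(c)
  Idempotence:  drop duplicate b, g(c)
  Sort arguments:  b ⊞ g(b) ⊞ g(c)
Right:  b ⊞ (g(c) ⊞ (g(b) ⊞ g(c)))
  Un-nest:  b ⊞ g(c) ⊞ g(b) ⊞ g(c)
  Drop duplicates:  drop duplicate g(c)
  Sort arguments:  b ⊞ g(b) ⊞ g(c)

Answer: yes — both canonical forms are b ⊞ g(b) ⊞ g(c)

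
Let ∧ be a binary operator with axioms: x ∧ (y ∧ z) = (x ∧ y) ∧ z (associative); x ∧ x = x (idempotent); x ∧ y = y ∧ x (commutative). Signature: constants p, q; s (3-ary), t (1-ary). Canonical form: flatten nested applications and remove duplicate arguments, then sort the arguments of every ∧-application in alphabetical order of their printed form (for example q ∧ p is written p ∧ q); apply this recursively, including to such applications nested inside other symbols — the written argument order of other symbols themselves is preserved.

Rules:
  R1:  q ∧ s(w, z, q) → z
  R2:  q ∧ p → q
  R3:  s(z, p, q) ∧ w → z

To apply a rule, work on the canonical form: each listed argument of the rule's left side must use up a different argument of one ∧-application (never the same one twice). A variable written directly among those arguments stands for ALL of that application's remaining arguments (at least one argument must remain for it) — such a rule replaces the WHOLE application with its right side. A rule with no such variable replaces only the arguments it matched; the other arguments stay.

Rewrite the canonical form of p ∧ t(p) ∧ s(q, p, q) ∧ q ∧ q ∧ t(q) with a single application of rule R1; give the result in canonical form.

Answer: p ∧ t(p) ∧ t(q)

Derivation:
Canonical form:  p ∧ q ∧ s(q, p, q) ∧ t(p) ∧ t(q)
Apply R1:  consuming q, s(q, p, q);  w := q, z := p
New term:  p ∧ t(p) ∧ t(q)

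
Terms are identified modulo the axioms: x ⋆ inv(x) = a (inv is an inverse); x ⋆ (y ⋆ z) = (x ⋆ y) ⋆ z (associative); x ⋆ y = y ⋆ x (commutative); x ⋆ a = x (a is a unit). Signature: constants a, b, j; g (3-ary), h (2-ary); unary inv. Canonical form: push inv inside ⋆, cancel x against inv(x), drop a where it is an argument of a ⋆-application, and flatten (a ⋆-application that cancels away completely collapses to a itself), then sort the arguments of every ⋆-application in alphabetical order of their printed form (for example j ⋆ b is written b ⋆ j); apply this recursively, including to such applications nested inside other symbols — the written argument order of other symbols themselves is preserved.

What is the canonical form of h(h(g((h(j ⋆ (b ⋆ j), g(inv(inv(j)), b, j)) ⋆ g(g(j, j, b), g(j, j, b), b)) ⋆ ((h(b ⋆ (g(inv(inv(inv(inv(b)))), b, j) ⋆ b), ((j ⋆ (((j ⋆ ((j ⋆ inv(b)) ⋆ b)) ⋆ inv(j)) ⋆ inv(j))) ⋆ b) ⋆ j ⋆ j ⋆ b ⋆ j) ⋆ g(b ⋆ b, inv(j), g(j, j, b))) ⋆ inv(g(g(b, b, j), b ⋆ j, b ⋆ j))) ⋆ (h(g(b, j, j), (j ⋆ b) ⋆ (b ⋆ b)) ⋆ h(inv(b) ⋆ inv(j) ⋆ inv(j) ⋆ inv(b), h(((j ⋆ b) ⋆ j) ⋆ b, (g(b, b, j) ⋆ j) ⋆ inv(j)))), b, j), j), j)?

Descend into:  (h(j ⋆ (b ⋆ j), g(inv(inv(j)), b, j)) ⋆ g(g(j, j, b), g(j, j, b), b)) ⋆ ((h(b ⋆ (g(inv(inv(inv(inv(b)))), b, j) ⋆ b), ((j ⋆ (((j ⋆ ((j ⋆ inv(b)) ⋆ b)) ⋆ inv(j)) ⋆ inv(j))) ⋆ b) ⋆ j ⋆ j ⋆ b ⋆ j) ⋆ g(b ⋆ b, inv(j), g(j, j, b))) ⋆ inv(g(g(b, b, j), b ⋆ j, b ⋆ j))) ⋆ (h(g(b, j, j), (j ⋆ b) ⋆ (b ⋆ b)) ⋆ h(inv(b) ⋆ inv(j) ⋆ inv(j) ⋆ inv(b), h(((j ⋆ b) ⋆ j) ⋆ b, (g(b, b, j) ⋆ j) ⋆ inv(j))))
Push inv inside:  distribute inv over ⋆ and collapse double inv
Collect terms:  h(b ⋆ j ⋆ j, g(j, b, j)) ⋆ g(g(j, j, b), g(j, j, b), b) ⋆ h(b ⋆ b ⋆ g(b, b, j), b ⋆ b ⋆ j ⋆ j ⋆ j ⋆ j) ⋆ g(b ⋆ b, inv(j), g(j, j, b)) ⋆ inv(g(g(b, b, j), b ⋆ j, b ⋆ j)) ⋆ h(g(b, j, j), b ⋆ b ⋆ b ⋆ j) ⋆ h(inv(b) ⋆ inv(b) ⋆ inv(j) ⋆ inv(j), h(b ⋆ b ⋆ j ⋆ j, g(b, b, j)))
Sort arguments:  g(b ⋆ b, inv(j), g(j, j, b)) ⋆ g(g(j, j, b), g(j, j, b), b) ⋆ h(b ⋆ b ⋆ g(b, b, j), b ⋆ b ⋆ j ⋆ j ⋆ j ⋆ j) ⋆ h(b ⋆ j ⋆ j, g(j, b, j)) ⋆ h(g(b, j, j), b ⋆ b ⋆ b ⋆ j) ⋆ h(inv(b) ⋆ inv(b) ⋆ inv(j) ⋆ inv(j), h(b ⋆ b ⋆ j ⋆ j, g(b, b, j))) ⋆ inv(g(g(b, b, j), b ⋆ j, b ⋆ j))
Reassemble:  h(h(g(g(b ⋆ b, inv(j), g(j, j, b)) ⋆ g(g(j, j, b), g(j, j, b), b) ⋆ h(b ⋆ b ⋆ g(b, b, j), b ⋆ b ⋆ j ⋆ j ⋆ j ⋆ j) ⋆ h(b ⋆ j ⋆ j, g(j, b, j)) ⋆ h(g(b, j, j), b ⋆ b ⋆ b ⋆ j) ⋆ h(inv(b) ⋆ inv(b) ⋆ inv(j) ⋆ inv(j), h(b ⋆ b ⋆ j ⋆ j, g(b, b, j))) ⋆ inv(g(g(b, b, j), b ⋆ j, b ⋆ j)), b, j), j), j)

Answer: h(h(g(g(b ⋆ b, inv(j), g(j, j, b)) ⋆ g(g(j, j, b), g(j, j, b), b) ⋆ h(b ⋆ b ⋆ g(b, b, j), b ⋆ b ⋆ j ⋆ j ⋆ j ⋆ j) ⋆ h(b ⋆ j ⋆ j, g(j, b, j)) ⋆ h(g(b, j, j), b ⋆ b ⋆ b ⋆ j) ⋆ h(inv(b) ⋆ inv(b) ⋆ inv(j) ⋆ inv(j), h(b ⋆ b ⋆ j ⋆ j, g(b, b, j))) ⋆ inv(g(g(b, b, j), b ⋆ j, b ⋆ j)), b, j), j), j)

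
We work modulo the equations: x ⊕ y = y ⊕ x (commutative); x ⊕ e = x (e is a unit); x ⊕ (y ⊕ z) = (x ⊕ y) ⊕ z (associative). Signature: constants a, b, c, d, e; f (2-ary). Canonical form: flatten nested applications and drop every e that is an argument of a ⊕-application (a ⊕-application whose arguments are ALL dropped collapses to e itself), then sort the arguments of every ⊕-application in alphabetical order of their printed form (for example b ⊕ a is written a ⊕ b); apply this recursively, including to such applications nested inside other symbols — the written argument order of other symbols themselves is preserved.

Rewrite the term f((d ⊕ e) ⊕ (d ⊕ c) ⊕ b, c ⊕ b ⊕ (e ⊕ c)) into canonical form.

Answer: f(b ⊕ c ⊕ d ⊕ d, b ⊕ c ⊕ c)

Derivation:
Work inside:  (d ⊕ e) ⊕ (d ⊕ c) ⊕ b
Flatten:  d ⊕ e ⊕ d ⊕ c ⊕ b
Drop the unit:  drop e
Order the arguments:  b ⊕ c ⊕ d ⊕ d
Rebuild:  f(b ⊕ c ⊕ d ⊕ d, b ⊕ c ⊕ c)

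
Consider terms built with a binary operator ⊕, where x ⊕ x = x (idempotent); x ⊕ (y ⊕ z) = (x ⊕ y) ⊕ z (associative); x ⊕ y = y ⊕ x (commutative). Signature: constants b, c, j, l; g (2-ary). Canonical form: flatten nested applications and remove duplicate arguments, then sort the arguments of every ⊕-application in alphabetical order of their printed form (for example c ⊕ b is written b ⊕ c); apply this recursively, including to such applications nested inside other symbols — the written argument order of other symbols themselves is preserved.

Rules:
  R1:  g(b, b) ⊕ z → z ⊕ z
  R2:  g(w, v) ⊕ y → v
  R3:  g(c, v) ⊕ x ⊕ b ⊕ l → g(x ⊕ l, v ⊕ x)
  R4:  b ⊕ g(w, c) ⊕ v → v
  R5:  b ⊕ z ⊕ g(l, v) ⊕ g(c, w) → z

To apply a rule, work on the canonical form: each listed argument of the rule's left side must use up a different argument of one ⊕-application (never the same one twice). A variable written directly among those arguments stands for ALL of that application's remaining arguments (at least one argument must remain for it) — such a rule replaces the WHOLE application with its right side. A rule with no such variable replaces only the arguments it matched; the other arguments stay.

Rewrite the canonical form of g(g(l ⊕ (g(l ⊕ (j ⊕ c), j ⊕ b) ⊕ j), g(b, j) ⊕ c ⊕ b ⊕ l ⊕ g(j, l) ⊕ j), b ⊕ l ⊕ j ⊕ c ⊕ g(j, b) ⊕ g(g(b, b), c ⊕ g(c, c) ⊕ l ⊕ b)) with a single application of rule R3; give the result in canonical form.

Answer: g(g(g(c ⊕ j ⊕ l, b ⊕ j) ⊕ j ⊕ l, b ⊕ c ⊕ g(b, j) ⊕ g(j, l) ⊕ j ⊕ l), b ⊕ c ⊕ g(g(b, b), g(c ⊕ l, c)) ⊕ g(j, b) ⊕ j ⊕ l)

Derivation:
Canonical form:  g(g(g(c ⊕ j ⊕ l, b ⊕ j) ⊕ j ⊕ l, b ⊕ c ⊕ g(b, j) ⊕ g(j, l) ⊕ j ⊕ l), b ⊕ c ⊕ g(g(b, b), b ⊕ c ⊕ g(c, c) ⊕ l) ⊕ g(j, b) ⊕ j ⊕ l)
Apply R3:  consuming b, g(c, c), l;  v := c, x := c
Every leftover argument binds to the variable; the entire application is replaced.
Result:  g(g(g(c ⊕ j ⊕ l, b ⊕ j) ⊕ j ⊕ l, b ⊕ c ⊕ g(b, j) ⊕ g(j, l) ⊕ j ⊕ l), b ⊕ c ⊕ g(g(b, b), g(c ⊕ l, c)) ⊕ g(j, b) ⊕ j ⊕ l)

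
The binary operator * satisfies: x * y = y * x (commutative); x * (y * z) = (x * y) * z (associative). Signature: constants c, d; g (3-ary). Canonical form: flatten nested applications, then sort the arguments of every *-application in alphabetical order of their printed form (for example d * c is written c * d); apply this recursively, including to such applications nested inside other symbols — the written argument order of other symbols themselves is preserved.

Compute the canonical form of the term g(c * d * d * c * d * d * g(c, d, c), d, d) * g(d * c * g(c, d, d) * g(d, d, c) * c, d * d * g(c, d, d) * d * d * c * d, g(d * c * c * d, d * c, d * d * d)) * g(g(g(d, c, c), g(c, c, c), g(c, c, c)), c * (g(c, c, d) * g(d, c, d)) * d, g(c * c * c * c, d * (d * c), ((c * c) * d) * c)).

Canonicalize subterm:  g(c * d * d * c * d * d * g(c, d, c), d, d)  →  g(c * c * d * d * d * d * g(c, d, c), d, d)
Inside:  g(d * c * g(c, d, d) * g(d, d, c) * c, d * d * g(c, d, d) * d * d * c * d, g(d * c * c * d, d * c, d * d * d))  →  g(c * c * d * g(c, d, d) * g(d, d, c), c * d * d * d * d * d * g(c, d, d), g(c * c * d * d, c * d, d * d * d))
Simplify inside:  g(g(g(d, c, c), g(c, c, c), g(c, c, c)), c * (g(c, c, d) * g(d, c, d)) * d, g(c * c * c * c, d * (d * c), ((c * c) * d) * c))  →  g(g(g(d, c, c), g(c, c, c), g(c, c, c)), c * d * g(c, c, d) * g(d, c, d), g(c * c * c * c, c * d * d, c * c * c * d))
Sort:  g(c * c * d * d * d * d * g(c, d, c), d, d) * g(c * c * d * g(c, d, d) * g(d, d, c), c * d * d * d * d * d * g(c, d, d), g(c * c * d * d, c * d, d * d * d)) * g(g(g(d, c, c), g(c, c, c), g(c, c, c)), c * d * g(c, c, d) * g(d, c, d), g(c * c * c * c, c * d * d, c * c * c * d))

Answer: g(c * c * d * d * d * d * g(c, d, c), d, d) * g(c * c * d * g(c, d, d) * g(d, d, c), c * d * d * d * d * d * g(c, d, d), g(c * c * d * d, c * d, d * d * d)) * g(g(g(d, c, c), g(c, c, c), g(c, c, c)), c * d * g(c, c, d) * g(d, c, d), g(c * c * c * c, c * d * d, c * c * c * d))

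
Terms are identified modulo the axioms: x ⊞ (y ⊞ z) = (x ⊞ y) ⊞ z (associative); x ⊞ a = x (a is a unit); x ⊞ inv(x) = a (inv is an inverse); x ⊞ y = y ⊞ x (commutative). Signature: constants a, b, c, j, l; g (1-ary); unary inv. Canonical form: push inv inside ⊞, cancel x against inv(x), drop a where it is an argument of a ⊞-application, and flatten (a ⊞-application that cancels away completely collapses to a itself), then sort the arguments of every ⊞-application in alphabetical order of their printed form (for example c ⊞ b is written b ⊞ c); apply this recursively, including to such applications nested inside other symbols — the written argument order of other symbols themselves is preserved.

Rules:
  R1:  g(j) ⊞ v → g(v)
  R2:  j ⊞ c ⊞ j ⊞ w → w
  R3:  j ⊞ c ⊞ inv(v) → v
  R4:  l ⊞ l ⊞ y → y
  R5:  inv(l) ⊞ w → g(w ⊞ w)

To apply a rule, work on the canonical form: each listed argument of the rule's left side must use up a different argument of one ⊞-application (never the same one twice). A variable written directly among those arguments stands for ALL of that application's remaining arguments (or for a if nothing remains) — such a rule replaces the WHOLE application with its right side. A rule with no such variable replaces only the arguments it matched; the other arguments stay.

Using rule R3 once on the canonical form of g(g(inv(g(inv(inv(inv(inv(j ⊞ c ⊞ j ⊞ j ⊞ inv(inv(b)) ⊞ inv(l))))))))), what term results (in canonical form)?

Canonical form:  g(g(inv(g(b ⊞ c ⊞ inv(l) ⊞ j ⊞ j ⊞ j))))
Match R3:  consume c, inv(l), j;  v := l
New term:  g(g(inv(g(b ⊞ j ⊞ j ⊞ l))))

Answer: g(g(inv(g(b ⊞ j ⊞ j ⊞ l))))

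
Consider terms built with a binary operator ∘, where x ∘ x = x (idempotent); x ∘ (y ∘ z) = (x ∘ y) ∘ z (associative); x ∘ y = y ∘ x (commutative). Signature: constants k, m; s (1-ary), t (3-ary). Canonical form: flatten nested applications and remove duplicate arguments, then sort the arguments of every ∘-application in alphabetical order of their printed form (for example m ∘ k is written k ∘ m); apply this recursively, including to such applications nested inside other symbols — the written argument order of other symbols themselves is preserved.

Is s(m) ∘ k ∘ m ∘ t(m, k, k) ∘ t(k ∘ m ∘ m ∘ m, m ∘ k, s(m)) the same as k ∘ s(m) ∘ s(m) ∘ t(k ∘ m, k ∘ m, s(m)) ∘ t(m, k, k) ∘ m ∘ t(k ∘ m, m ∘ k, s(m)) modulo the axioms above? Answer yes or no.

Answer: yes — both canonical forms are k ∘ m ∘ s(m) ∘ t(k ∘ m, k ∘ m, s(m)) ∘ t(m, k, k)

Derivation:
Left:  s(m) ∘ k ∘ m ∘ t(m, k, k) ∘ t(k ∘ m ∘ m ∘ m, m ∘ k, s(m))
  Simplify inside:  t(k ∘ m ∘ m ∘ m, m ∘ k, s(m))  →  t(k ∘ m, k ∘ m, s(m))
  Sort:  k ∘ m ∘ s(m) ∘ t(k ∘ m, k ∘ m, s(m)) ∘ t(m, k, k)
Right:  k ∘ s(m) ∘ s(m) ∘ t(k ∘ m, k ∘ m, s(m)) ∘ t(m, k, k) ∘ m ∘ t(k ∘ m, m ∘ k, s(m))
  Inside:  t(k ∘ m, m ∘ k, s(m))  →  t(k ∘ m, k ∘ m, s(m))
  Idempotence:  drop duplicate s(m), t(k ∘ m, k ∘ m, s(m))
  Sort arguments:  k ∘ m ∘ s(m) ∘ t(k ∘ m, k ∘ m, s(m)) ∘ t(m, k, k)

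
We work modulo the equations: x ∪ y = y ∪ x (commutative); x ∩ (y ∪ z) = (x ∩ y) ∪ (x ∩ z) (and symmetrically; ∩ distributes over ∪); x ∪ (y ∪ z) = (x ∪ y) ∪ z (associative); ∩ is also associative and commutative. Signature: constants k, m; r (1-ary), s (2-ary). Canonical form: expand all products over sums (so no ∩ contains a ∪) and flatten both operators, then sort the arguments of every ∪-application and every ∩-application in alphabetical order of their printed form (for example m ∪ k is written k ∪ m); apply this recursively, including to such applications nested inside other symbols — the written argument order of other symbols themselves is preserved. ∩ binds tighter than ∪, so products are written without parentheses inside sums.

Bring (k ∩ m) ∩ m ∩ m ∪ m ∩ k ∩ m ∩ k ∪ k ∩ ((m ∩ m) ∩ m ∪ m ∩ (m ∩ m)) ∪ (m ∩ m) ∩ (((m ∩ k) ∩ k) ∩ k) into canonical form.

Answer: k ∩ k ∩ k ∩ m ∩ m ∩ m ∪ k ∩ k ∩ m ∩ m ∪ k ∩ m ∩ m ∩ m ∪ k ∩ m ∩ m ∩ m ∪ k ∩ m ∩ m ∩ m

Derivation:
Expand:  k ∩ m ∩ m ∩ m ∪ k ∩ k ∩ m ∩ m ∪ k ∩ m ∩ m ∩ m ∪ k ∩ m ∩ m ∩ m ∪ k ∩ k ∩ k ∩ m ∩ m ∩ m
Order the arguments:  k ∩ k ∩ k ∩ m ∩ m ∩ m ∪ k ∩ k ∩ m ∩ m ∪ k ∩ m ∩ m ∩ m ∪ k ∩ m ∩ m ∩ m ∪ k ∩ m ∩ m ∩ m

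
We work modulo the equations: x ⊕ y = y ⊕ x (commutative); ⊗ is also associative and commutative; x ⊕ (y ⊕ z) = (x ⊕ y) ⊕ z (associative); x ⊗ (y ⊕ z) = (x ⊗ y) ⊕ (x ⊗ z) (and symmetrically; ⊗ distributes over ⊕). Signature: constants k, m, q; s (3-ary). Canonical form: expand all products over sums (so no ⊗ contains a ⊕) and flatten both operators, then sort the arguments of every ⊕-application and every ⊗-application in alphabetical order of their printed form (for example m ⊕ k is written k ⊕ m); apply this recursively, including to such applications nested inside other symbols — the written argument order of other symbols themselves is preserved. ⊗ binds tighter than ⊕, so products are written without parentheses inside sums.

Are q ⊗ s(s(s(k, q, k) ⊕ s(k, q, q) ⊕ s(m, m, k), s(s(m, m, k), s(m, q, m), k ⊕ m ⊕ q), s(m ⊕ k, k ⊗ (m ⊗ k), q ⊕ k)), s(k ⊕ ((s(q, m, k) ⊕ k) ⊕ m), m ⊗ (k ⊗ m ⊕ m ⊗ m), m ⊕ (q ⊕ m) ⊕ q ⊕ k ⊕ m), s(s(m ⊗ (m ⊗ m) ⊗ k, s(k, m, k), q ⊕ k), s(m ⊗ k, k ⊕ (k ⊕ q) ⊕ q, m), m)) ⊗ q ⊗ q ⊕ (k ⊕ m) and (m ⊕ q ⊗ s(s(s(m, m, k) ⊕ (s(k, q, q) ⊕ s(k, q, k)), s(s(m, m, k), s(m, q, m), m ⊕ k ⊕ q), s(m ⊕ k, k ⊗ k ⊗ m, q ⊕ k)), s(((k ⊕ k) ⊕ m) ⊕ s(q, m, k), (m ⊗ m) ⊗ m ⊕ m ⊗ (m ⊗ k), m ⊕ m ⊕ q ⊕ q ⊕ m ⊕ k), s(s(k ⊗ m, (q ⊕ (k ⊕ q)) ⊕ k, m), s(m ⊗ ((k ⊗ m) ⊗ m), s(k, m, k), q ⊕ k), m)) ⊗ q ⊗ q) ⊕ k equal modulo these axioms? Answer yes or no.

Left:  q ⊗ s(s(s(k, q, k) ⊕ s(k, q, q) ⊕ s(m, m, k), s(s(m, m, k), s(m, q, m), k ⊕ m ⊕ q), s(m ⊕ k, k ⊗ (m ⊗ k), q ⊕ k)), s(k ⊕ ((s(q, m, k) ⊕ k) ⊕ m), m ⊗ (k ⊗ m ⊕ m ⊗ m), m ⊕ (q ⊕ m) ⊕ q ⊕ k ⊕ m), s(s(m ⊗ (m ⊗ m) ⊗ k, s(k, m, k), q ⊕ k), s(m ⊗ k, k ⊕ (k ⊕ q) ⊕ q, m), m)) ⊗ q ⊗ q ⊕ (k ⊕ m)
  Expand products over sums:  q ⊗ q ⊗ q ⊗ s(s(s(k, q, k) ⊕ s(k, q, q) ⊕ s(m, m, k), s(s(m, m, k), s(m, q, m), k ⊕ m ⊕ q), s(k ⊕ m, k ⊗ k ⊗ m, k ⊕ q)), s(k ⊕ k ⊕ m ⊕ s(q, m, k), k ⊗ m ⊗ m ⊕ m ⊗ m ⊗ m, k ⊕ m ⊕ m ⊕ m ⊕ q ⊕ q), s(s(k ⊗ m ⊗ m ⊗ m, s(k, m, k), k ⊕ q), s(k ⊗ m, k ⊕ k ⊕ q ⊕ q, m), m)) ⊕ k ⊕ m
  Sort:  k ⊕ m ⊕ q ⊗ q ⊗ q ⊗ s(s(s(k, q, k) ⊕ s(k, q, q) ⊕ s(m, m, k), s(s(m, m, k), s(m, q, m), k ⊕ m ⊕ q), s(k ⊕ m, k ⊗ k ⊗ m, k ⊕ q)), s(k ⊕ k ⊕ m ⊕ s(q, m, k), k ⊗ m ⊗ m ⊕ m ⊗ m ⊗ m, k ⊕ m ⊕ m ⊕ m ⊕ q ⊕ q), s(s(k ⊗ m ⊗ m ⊗ m, s(k, m, k), k ⊕ q), s(k ⊗ m, k ⊕ k ⊕ q ⊕ q, m), m))
Right:  (m ⊕ q ⊗ s(s(s(m, m, k) ⊕ (s(k, q, q) ⊕ s(k, q, k)), s(s(m, m, k), s(m, q, m), m ⊕ k ⊕ q), s(m ⊕ k, k ⊗ k ⊗ m, q ⊕ k)), s(((k ⊕ k) ⊕ m) ⊕ s(q, m, k), (m ⊗ m) ⊗ m ⊕ m ⊗ (m ⊗ k), m ⊕ m ⊕ q ⊕ q ⊕ m ⊕ k), s(s(k ⊗ m, (q ⊕ (k ⊕ q)) ⊕ k, m), s(m ⊗ ((k ⊗ m) ⊗ m), s(k, m, k), q ⊕ k), m)) ⊗ q ⊗ q) ⊕ k
  Flatten:  m ⊕ q ⊗ q ⊗ q ⊗ s(s(s(k, q, k) ⊕ s(k, q, q) ⊕ s(m, m, k), s(s(m, m, k), s(m, q, m), k ⊕ m ⊕ q), s(k ⊕ m, k ⊗ k ⊗ m, k ⊕ q)), s(k ⊕ k ⊕ m ⊕ s(q, m, k), k ⊗ m ⊗ m ⊕ m ⊗ m ⊗ m, k ⊕ m ⊕ m ⊕ m ⊕ q ⊕ q), s(s(k ⊗ m, k ⊕ k ⊕ q ⊕ q, m), s(k ⊗ m ⊗ m ⊗ m, s(k, m, k), k ⊕ q), m)) ⊕ k
  Sort arguments:  k ⊕ m ⊕ q ⊗ q ⊗ q ⊗ s(s(s(k, q, k) ⊕ s(k, q, q) ⊕ s(m, m, k), s(s(m, m, k), s(m, q, m), k ⊕ m ⊕ q), s(k ⊕ m, k ⊗ k ⊗ m, k ⊕ q)), s(k ⊕ k ⊕ m ⊕ s(q, m, k), k ⊗ m ⊗ m ⊕ m ⊗ m ⊗ m, k ⊕ m ⊕ m ⊕ m ⊕ q ⊕ q), s(s(k ⊗ m, k ⊕ k ⊕ q ⊕ q, m), s(k ⊗ m ⊗ m ⊗ m, s(k, m, k), k ⊕ q), m))

Answer: no — k ⊕ m ⊕ q ⊗ q ⊗ q ⊗ s(s(s(k, q, k) ⊕ s(k, q, q) ⊕ s(m, m, k), s(s(m, m, k), s(m, q, m), k ⊕ m ⊕ q), s(k ⊕ m, k ⊗ k ⊗ m, k ⊕ q)), s(k ⊕ k ⊕ m ⊕ s(q, m, k), k ⊗ m ⊗ m ⊕ m ⊗ m ⊗ m, k ⊕ m ⊕ m ⊕ m ⊕ q ⊕ q), s(s(k ⊗ m ⊗ m ⊗ m, s(k, m, k), k ⊕ q), s(k ⊗ m, k ⊕ k ⊕ q ⊕ q, m), m)) vs k ⊕ m ⊕ q ⊗ q ⊗ q ⊗ s(s(s(k, q, k) ⊕ s(k, q, q) ⊕ s(m, m, k), s(s(m, m, k), s(m, q, m), k ⊕ m ⊕ q), s(k ⊕ m, k ⊗ k ⊗ m, k ⊕ q)), s(k ⊕ k ⊕ m ⊕ s(q, m, k), k ⊗ m ⊗ m ⊕ m ⊗ m ⊗ m, k ⊕ m ⊕ m ⊕ m ⊕ q ⊕ q), s(s(k ⊗ m, k ⊕ k ⊕ q ⊕ q, m), s(k ⊗ m ⊗ m ⊗ m, s(k, m, k), k ⊕ q), m))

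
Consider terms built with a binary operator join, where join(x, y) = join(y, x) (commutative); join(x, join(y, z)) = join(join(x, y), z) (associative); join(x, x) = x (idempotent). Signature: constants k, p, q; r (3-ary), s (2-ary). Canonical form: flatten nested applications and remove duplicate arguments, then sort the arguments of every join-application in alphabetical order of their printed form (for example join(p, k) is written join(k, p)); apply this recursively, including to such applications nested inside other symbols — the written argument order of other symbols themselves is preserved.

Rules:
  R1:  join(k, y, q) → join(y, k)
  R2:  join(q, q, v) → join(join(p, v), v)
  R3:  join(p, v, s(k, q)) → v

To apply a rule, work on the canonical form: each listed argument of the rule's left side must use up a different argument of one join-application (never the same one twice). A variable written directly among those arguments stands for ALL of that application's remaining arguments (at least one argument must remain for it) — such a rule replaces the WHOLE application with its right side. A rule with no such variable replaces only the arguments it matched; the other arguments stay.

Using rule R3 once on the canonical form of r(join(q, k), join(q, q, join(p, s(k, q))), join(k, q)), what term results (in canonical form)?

Canonical form:  r(join(k, q), join(p, q, s(k, q)), join(k, q))
R3 matches:  uses p, s(k, q);  v := q
Every leftover argument binds to the variable; the entire application is replaced.
New term:  r(join(k, q), q, join(k, q))

Answer: r(join(k, q), q, join(k, q))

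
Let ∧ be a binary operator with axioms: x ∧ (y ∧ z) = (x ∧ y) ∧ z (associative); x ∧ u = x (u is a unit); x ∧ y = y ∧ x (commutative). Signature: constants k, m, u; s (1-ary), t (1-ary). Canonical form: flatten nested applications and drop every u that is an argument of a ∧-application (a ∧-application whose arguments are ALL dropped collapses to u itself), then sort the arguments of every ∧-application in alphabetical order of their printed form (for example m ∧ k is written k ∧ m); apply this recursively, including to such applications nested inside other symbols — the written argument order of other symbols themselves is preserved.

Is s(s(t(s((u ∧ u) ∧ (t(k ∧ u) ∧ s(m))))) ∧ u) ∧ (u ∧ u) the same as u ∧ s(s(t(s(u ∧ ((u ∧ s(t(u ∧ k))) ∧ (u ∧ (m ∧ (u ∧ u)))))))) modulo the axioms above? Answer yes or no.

Answer: no — s(s(t(s(s(m) ∧ t(k))))) vs s(s(t(s(m ∧ s(t(k))))))

Derivation:
Left:  s(s(t(s((u ∧ u) ∧ (t(k ∧ u) ∧ s(m))))) ∧ u) ∧ (u ∧ u)
  Un-nest:  s(s(t(s((u ∧ u) ∧ (t(k ∧ u) ∧ s(m))))) ∧ u) ∧ u ∧ u
  Simplify inside:  s(s(t(s((u ∧ u) ∧ (t(k ∧ u) ∧ s(m))))) ∧ u)  →  s(s(t(s(s(m) ∧ t(k)))))
  Drop the unit:  drop u (×2)
  Order the arguments:  s(s(t(s(s(m) ∧ t(k)))))
Right:  u ∧ s(s(t(s(u ∧ ((u ∧ s(t(u ∧ k))) ∧ (u ∧ (m ∧ (u ∧ u))))))))
  Simplify inside:  s(s(t(s(u ∧ ((u ∧ s(t(u ∧ k))) ∧ (u ∧ (m ∧ (u ∧ u))))))))  →  s(s(t(s(m ∧ s(t(k))))))
  Drop the unit:  drop u
  Sort:  s(s(t(s(m ∧ s(t(k))))))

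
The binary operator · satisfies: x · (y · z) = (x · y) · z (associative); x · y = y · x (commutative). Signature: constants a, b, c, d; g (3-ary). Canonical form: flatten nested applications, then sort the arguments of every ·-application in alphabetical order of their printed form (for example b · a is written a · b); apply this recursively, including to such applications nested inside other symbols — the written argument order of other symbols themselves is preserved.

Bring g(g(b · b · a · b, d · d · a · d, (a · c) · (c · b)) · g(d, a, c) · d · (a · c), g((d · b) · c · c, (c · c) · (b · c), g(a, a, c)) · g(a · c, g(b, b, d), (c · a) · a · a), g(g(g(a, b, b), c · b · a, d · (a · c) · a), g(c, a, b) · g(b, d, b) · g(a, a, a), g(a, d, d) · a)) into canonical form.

Descend into:  g((d · b) · c · c, (c · c) · (b · c), g(a, a, c)) · g(a · c, g(b, b, d), (c · a) · a · a)
Inside:  g((d · b) · c · c, (c · c) · (b · c), g(a, a, c))  →  g(b · c · c · d, b · c · c · c, g(a, a, c))
Canonicalize subterm:  g(a · c, g(b, b, d), (c · a) · a · a)  →  g(a · c, g(b, b, d), a · a · a · c)
Sort arguments:  g(a · c, g(b, b, d), a · a · a · c) · g(b · c · c · d, b · c · c · c, g(a, a, c))
Reassemble:  g(a · c · d · g(a · b · b · b, a · d · d · d, a · b · c · c) · g(d, a, c), g(a · c, g(b, b, d), a · a · a · c) · g(b · c · c · d, b · c · c · c, g(a, a, c)), g(g(g(a, b, b), a · b · c, a · a · c · d), g(a, a, a) · g(b, d, b) · g(c, a, b), a · g(a, d, d)))

Answer: g(a · c · d · g(a · b · b · b, a · d · d · d, a · b · c · c) · g(d, a, c), g(a · c, g(b, b, d), a · a · a · c) · g(b · c · c · d, b · c · c · c, g(a, a, c)), g(g(g(a, b, b), a · b · c, a · a · c · d), g(a, a, a) · g(b, d, b) · g(c, a, b), a · g(a, d, d)))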